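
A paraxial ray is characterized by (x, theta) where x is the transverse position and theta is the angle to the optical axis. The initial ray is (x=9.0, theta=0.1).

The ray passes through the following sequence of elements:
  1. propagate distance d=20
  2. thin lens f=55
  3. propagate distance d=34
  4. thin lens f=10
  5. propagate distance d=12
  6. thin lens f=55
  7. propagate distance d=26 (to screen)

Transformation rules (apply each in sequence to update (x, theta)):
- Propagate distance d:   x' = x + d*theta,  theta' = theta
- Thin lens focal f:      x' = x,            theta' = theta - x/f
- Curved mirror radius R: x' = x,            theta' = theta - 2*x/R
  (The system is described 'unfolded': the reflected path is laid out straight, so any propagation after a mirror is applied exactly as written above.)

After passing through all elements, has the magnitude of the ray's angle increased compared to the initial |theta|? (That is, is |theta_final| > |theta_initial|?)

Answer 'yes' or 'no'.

Initial: x=9.0000 theta=0.1000
After 1 (propagate distance d=20): x=11.0000 theta=0.1000
After 2 (thin lens f=55): x=11.0000 theta=-0.1000
After 3 (propagate distance d=34): x=7.6000 theta=-0.1000
After 4 (thin lens f=10): x=7.6000 theta=-0.8600
After 5 (propagate distance d=12): x=-2.7200 theta=-0.8600
After 6 (thin lens f=55): x=-2.7200 theta=-2229/2750 (≈-0.8105)
After 7 (propagate distance d=26 (to screen)): x=-32717/1375 (≈-23.7942) theta=-2229/2750 (≈-0.8105)
|theta_initial|=0.1000 |theta_final|=2229/2750 (≈0.8105) -> increased

Answer: yes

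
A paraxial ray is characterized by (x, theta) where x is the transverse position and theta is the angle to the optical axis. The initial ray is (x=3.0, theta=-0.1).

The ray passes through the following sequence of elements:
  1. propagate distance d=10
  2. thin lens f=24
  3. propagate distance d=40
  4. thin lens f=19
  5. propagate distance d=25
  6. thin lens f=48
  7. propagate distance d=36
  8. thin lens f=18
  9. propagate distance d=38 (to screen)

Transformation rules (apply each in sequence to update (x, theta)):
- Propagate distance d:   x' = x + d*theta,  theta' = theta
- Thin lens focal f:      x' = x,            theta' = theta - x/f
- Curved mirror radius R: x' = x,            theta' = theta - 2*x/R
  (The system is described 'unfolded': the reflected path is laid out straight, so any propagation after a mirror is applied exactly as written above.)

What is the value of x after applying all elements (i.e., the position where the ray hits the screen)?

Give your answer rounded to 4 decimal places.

Initial: x=3.0000 theta=-0.1000
After 1 (propagate distance d=10): x=2.0000 theta=-0.1000
After 2 (thin lens f=24): x=2.0000 theta=-11/60 (≈-0.1833)
After 3 (propagate distance d=40): x=-16/3 (≈-5.3333) theta=-11/60 (≈-0.1833)
After 4 (thin lens f=19): x=-16/3 (≈-5.3333) theta=37/380 (≈0.0974)
After 5 (propagate distance d=25): x=-661/228 (≈-2.8991) theta=37/380 (≈0.0974)
After 6 (thin lens f=48): x=-661/228 (≈-2.8991) theta=8633/54720 (≈0.1578)
After 7 (propagate distance d=36): x=12679/4560 (≈2.7805) theta=8633/54720 (≈0.1578)
After 8 (thin lens f=18): x=12679/4560 (≈2.7805) theta=541/164160 (≈0.0033)
After 9 (propagate distance d=38 (to screen)): x=238501/82080 (≈2.9057) theta=541/164160 (≈0.0033)
Rounded to 4 decimal places: x = 2.9057

Answer: 2.9057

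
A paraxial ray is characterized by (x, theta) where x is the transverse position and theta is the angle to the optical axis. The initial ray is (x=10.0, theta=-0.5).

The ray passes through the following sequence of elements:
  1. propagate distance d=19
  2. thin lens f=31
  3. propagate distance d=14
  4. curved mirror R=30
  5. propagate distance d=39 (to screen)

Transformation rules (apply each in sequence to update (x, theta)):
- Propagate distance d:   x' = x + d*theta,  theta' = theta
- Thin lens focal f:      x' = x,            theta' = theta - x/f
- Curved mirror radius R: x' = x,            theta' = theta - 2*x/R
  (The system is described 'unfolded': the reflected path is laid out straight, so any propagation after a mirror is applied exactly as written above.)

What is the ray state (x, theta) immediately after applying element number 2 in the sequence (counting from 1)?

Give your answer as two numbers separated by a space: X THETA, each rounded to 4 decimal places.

Initial: x=10.0000 theta=-0.5000
After 1 (propagate distance d=19): x=0.5000 theta=-0.5000
After 2 (thin lens f=31): x=0.5000 theta=-16/31 (≈-0.5161)
Rounded to 4 decimal places: x = 0.5000, theta = -0.5161

Answer: 0.5000 -0.5161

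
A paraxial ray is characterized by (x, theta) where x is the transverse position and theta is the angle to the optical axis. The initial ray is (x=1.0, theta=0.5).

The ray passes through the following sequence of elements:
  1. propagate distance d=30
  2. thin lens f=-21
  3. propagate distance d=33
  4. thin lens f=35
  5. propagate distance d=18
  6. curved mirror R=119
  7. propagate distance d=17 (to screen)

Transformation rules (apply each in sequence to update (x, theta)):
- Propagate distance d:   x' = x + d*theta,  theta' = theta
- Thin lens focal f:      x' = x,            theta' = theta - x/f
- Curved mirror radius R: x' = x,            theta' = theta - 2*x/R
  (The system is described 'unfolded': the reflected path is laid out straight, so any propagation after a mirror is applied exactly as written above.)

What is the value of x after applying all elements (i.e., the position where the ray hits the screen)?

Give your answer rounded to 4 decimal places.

Answer: 29.6775

Derivation:
Initial: x=1.0000 theta=0.5000
After 1 (propagate distance d=30): x=16.0000 theta=0.5000
After 2 (thin lens f=-21): x=16.0000 theta=53/42 (≈1.2619)
After 3 (propagate distance d=33): x=807/14 (≈57.6429) theta=53/42 (≈1.2619)
After 4 (thin lens f=35): x=807/14 (≈57.6429) theta=-283/735 (≈-0.3850)
After 5 (propagate distance d=18): x=24849/490 (≈50.7122) theta=-283/735 (≈-0.3850)
After 6 (curved mirror R=119): x=24849/490 (≈50.7122) theta=-108224/87465 (≈-1.2373)
After 7 (propagate distance d=17 (to screen)): x=305381/10290 (≈29.6775) theta=-108224/87465 (≈-1.2373)
Rounded to 4 decimal places: x = 29.6775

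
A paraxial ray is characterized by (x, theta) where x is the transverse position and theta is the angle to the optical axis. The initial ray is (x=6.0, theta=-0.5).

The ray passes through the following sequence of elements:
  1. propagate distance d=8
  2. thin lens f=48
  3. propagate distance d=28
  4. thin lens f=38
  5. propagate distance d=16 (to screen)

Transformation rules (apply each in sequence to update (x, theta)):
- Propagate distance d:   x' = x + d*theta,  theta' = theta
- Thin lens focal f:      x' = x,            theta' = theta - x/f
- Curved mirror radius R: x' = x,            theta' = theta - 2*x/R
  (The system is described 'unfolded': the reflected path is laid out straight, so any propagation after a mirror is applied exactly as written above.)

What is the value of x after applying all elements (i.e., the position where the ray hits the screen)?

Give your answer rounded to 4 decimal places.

Initial: x=6.0000 theta=-0.5000
After 1 (propagate distance d=8): x=2.0000 theta=-0.5000
After 2 (thin lens f=48): x=2.0000 theta=-13/24 (≈-0.5417)
After 3 (propagate distance d=28): x=-79/6 (≈-13.1667) theta=-13/24 (≈-0.5417)
After 4 (thin lens f=38): x=-79/6 (≈-13.1667) theta=-89/456 (≈-0.1952)
After 5 (propagate distance d=16 (to screen)): x=-619/38 (≈-16.2895) theta=-89/456 (≈-0.1952)
Rounded to 4 decimal places: x = -16.2895

Answer: -16.2895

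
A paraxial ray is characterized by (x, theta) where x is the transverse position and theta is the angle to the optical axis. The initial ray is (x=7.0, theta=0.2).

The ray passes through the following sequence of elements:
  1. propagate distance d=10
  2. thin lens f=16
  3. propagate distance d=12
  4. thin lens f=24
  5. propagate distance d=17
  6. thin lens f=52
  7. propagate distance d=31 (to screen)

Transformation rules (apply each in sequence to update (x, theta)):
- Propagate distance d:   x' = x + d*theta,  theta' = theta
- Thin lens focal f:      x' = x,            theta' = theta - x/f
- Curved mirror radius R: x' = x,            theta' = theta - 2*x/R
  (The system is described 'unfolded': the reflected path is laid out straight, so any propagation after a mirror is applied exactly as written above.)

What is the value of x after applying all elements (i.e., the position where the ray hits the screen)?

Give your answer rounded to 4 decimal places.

Initial: x=7.0000 theta=0.2000
After 1 (propagate distance d=10): x=9.0000 theta=0.2000
After 2 (thin lens f=16): x=9.0000 theta=-0.3625
After 3 (propagate distance d=12): x=4.6500 theta=-0.3625
After 4 (thin lens f=24): x=4.6500 theta=-89/160 (≈-0.5563)
After 5 (propagate distance d=17): x=-769/160 (≈-4.8063) theta=-89/160 (≈-0.5563)
After 6 (thin lens f=52): x=-769/160 (≈-4.8063) theta=-3859/8320 (≈-0.4638)
After 7 (propagate distance d=31 (to screen)): x=-159617/8320 (≈-19.1847) theta=-3859/8320 (≈-0.4638)
Rounded to 4 decimal places: x = -19.1847

Answer: -19.1847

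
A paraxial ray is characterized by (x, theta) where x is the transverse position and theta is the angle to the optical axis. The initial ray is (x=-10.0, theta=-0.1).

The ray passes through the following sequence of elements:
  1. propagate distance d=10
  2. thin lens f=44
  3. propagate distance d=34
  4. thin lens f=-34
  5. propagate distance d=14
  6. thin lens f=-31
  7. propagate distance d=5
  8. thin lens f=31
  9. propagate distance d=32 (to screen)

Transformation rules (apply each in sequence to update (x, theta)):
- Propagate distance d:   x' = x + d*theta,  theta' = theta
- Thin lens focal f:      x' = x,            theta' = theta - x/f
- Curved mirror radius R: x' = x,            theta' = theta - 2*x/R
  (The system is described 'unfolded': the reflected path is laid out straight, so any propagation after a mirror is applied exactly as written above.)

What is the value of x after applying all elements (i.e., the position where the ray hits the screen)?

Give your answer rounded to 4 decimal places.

Initial: x=-10.0000 theta=-0.1000
After 1 (propagate distance d=10): x=-11.0000 theta=-0.1000
After 2 (thin lens f=44): x=-11.0000 theta=0.1500
After 3 (propagate distance d=34): x=-5.9000 theta=0.1500
After 4 (thin lens f=-34): x=-5.9000 theta=-2/85 (≈-0.0235)
After 5 (propagate distance d=14): x=-1059/170 (≈-6.2294) theta=-2/85 (≈-0.0235)
After 6 (thin lens f=-31): x=-1059/170 (≈-6.2294) theta=-1183/5270 (≈-0.2245)
After 7 (propagate distance d=5): x=-19372/2635 (≈-7.3518) theta=-1183/5270 (≈-0.2245)
After 8 (thin lens f=31): x=-19372/2635 (≈-7.3518) theta=2071/163370 (≈0.0127)
After 9 (propagate distance d=32 (to screen)): x=-567396/81685 (≈-6.9461) theta=2071/163370 (≈0.0127)
Rounded to 4 decimal places: x = -6.9461

Answer: -6.9461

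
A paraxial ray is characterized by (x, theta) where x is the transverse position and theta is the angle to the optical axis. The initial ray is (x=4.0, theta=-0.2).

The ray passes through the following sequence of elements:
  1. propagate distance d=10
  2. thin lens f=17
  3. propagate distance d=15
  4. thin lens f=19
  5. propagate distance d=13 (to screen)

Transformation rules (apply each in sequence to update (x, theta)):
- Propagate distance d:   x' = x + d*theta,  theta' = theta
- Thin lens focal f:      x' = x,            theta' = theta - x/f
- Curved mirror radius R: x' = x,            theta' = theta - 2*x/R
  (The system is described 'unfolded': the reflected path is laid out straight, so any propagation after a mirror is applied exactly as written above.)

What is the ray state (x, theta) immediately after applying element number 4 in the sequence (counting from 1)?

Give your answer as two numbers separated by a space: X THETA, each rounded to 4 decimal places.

Answer: -2.7647 -0.1721

Derivation:
Initial: x=4.0000 theta=-0.2000
After 1 (propagate distance d=10): x=2.0000 theta=-0.2000
After 2 (thin lens f=17): x=2.0000 theta=-27/85 (≈-0.3176)
After 3 (propagate distance d=15): x=-47/17 (≈-2.7647) theta=-27/85 (≈-0.3176)
After 4 (thin lens f=19): x=-47/17 (≈-2.7647) theta=-278/1615 (≈-0.1721)
Rounded to 4 decimal places: x = -2.7647, theta = -0.1721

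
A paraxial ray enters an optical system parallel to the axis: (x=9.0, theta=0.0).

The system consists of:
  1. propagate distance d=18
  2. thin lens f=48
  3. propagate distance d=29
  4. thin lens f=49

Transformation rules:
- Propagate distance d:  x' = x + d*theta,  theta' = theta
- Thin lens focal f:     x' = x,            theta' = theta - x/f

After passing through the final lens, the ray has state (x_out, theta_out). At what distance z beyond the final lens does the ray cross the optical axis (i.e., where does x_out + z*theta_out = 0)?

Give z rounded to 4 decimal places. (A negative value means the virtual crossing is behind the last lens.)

Initial: x=9.0000 theta=0.0000
After 1 (propagate distance d=18): x=9.0000 theta=0.0000
After 2 (thin lens f=48): x=9.0000 theta=-0.1875
After 3 (propagate distance d=29): x=3.5625 theta=-0.1875
After 4 (thin lens f=49): x=3.5625 theta=-51/196 (≈-0.2602)
z_focus = -x_out/theta_out = -(3.5625)/(-51/196) = 931/68 ≈ 13.6912
Rounded to 4 decimal places: z = 13.6912

Answer: 13.6912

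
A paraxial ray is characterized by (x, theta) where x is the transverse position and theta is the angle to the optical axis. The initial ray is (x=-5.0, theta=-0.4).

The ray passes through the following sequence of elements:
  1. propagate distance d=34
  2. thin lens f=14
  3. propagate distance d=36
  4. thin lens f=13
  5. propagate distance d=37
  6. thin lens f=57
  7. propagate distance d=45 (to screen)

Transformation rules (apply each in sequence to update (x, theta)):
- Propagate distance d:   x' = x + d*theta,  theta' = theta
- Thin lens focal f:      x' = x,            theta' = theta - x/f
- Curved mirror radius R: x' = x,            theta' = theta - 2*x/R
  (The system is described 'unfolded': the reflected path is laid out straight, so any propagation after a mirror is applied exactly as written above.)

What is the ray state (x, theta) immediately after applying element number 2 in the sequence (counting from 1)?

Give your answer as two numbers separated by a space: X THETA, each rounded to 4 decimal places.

Initial: x=-5.0000 theta=-0.4000
After 1 (propagate distance d=34): x=-18.6000 theta=-0.4000
After 2 (thin lens f=14): x=-18.6000 theta=13/14 (≈0.9286)
Rounded to 4 decimal places: x = -18.6000, theta = 0.9286

Answer: -18.6000 0.9286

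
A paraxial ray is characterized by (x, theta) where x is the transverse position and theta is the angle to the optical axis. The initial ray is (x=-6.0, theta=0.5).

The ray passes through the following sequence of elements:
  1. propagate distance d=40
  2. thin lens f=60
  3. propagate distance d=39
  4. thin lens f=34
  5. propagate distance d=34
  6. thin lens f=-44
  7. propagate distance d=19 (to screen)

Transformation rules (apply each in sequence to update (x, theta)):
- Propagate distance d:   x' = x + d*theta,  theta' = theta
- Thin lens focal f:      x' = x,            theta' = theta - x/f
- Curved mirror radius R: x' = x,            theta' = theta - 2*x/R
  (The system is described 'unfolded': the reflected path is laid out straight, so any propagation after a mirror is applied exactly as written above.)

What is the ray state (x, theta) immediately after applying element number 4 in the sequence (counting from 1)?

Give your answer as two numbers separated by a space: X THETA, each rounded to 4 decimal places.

Initial: x=-6.0000 theta=0.5000
After 1 (propagate distance d=40): x=14.0000 theta=0.5000
After 2 (thin lens f=60): x=14.0000 theta=4/15 (≈0.2667)
After 3 (propagate distance d=39): x=24.4000 theta=4/15 (≈0.2667)
After 4 (thin lens f=34): x=24.4000 theta=-23/51 (≈-0.4510)
Rounded to 4 decimal places: x = 24.4000, theta = -0.4510

Answer: 24.4000 -0.4510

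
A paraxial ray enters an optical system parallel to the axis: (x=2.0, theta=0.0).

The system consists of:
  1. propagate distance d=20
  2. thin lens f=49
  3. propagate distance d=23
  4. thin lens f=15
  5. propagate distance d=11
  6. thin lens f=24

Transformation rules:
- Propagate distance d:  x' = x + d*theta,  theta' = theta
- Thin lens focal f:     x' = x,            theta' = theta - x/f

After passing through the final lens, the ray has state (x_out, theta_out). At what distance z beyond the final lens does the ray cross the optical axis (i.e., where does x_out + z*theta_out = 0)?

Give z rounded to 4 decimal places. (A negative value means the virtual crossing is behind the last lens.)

Initial: x=2.0000 theta=0.0000
After 1 (propagate distance d=20): x=2.0000 theta=0.0000
After 2 (thin lens f=49): x=2.0000 theta=-2/49 (≈-0.0408)
After 3 (propagate distance d=23): x=52/49 (≈1.0612) theta=-2/49 (≈-0.0408)
After 4 (thin lens f=15): x=52/49 (≈1.0612) theta=-82/735 (≈-0.1116)
After 5 (propagate distance d=11): x=-122/735 (≈-0.1660) theta=-82/735 (≈-0.1116)
After 6 (thin lens f=24): x=-122/735 (≈-0.1660) theta=-923/8820 (≈-0.1046)
z_focus = -x_out/theta_out = -(-122/735)/(-923/8820) = -1464/923 ≈ -1.5861
Rounded to 4 decimal places: z = -1.5861

Answer: -1.5861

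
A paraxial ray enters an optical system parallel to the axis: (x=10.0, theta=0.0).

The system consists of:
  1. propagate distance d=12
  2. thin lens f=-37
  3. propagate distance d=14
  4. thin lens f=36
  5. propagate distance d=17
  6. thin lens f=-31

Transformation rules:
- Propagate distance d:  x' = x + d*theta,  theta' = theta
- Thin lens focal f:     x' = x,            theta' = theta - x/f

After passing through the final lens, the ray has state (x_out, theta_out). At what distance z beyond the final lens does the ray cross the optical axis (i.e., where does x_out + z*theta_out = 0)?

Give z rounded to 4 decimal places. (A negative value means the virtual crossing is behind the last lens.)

Initial: x=10.0000 theta=0.0000
After 1 (propagate distance d=12): x=10.0000 theta=0.0000
After 2 (thin lens f=-37): x=10.0000 theta=10/37 (≈0.2703)
After 3 (propagate distance d=14): x=510/37 (≈13.7838) theta=10/37 (≈0.2703)
After 4 (thin lens f=36): x=510/37 (≈13.7838) theta=-25/222 (≈-0.1126)
After 5 (propagate distance d=17): x=2635/222 (≈11.8694) theta=-25/222 (≈-0.1126)
After 6 (thin lens f=-31): x=2635/222 (≈11.8694) theta=10/37 (≈0.2703)
z_focus = -x_out/theta_out = -(2635/222)/(10/37) = -527/12 ≈ -43.9167
Rounded to 4 decimal places: z = -43.9167

Answer: -43.9167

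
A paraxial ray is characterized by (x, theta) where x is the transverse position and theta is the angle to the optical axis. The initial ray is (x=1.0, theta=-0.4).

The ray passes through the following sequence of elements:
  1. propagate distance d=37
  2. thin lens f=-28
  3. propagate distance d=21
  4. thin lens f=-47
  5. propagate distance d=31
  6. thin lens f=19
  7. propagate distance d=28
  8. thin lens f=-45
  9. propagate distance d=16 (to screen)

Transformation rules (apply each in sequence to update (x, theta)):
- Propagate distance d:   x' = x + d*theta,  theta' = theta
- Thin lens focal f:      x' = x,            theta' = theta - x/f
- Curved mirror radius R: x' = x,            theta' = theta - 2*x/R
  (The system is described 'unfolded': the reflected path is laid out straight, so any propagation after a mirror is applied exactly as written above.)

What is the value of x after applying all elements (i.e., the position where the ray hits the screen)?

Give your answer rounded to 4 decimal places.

Answer: 35.7149

Derivation:
Initial: x=1.0000 theta=-0.4000
After 1 (propagate distance d=37): x=-13.8000 theta=-0.4000
After 2 (thin lens f=-28): x=-13.8000 theta=-25/28 (≈-0.8929)
After 3 (propagate distance d=21): x=-32.5500 theta=-25/28 (≈-0.8929)
After 4 (thin lens f=-47): x=-32.5500 theta=-2608/1645 (≈-1.5854)
After 5 (propagate distance d=31): x=-537571/6580 (≈-81.6977) theta=-2608/1645 (≈-1.5854)
After 6 (thin lens f=19): x=-537571/6580 (≈-81.6977) theta=339363/125020 (≈2.7145)
After 7 (propagate distance d=28): x=-142337/25004 (≈-5.6926) theta=339363/125020 (≈2.7145)
After 8 (thin lens f=-45): x=-142337/25004 (≈-5.6926) theta=41599/16074 (≈2.5880)
After 9 (propagate distance d=16 (to screen)): x=8037143/225036 (≈35.7149) theta=41599/16074 (≈2.5880)
Rounded to 4 decimal places: x = 35.7149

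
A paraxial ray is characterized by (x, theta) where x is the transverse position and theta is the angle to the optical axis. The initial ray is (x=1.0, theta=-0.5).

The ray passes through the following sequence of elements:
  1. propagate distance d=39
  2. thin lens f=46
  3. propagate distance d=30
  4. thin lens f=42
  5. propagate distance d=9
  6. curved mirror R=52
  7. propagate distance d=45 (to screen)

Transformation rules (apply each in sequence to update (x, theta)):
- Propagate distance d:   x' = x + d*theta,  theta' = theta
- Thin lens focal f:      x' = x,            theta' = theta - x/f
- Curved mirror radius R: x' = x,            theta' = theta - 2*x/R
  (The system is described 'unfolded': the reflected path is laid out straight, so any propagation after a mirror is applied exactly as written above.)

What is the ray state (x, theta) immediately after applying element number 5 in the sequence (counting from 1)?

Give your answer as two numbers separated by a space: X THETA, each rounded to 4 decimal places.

Answer: -17.7220 0.4125

Derivation:
Initial: x=1.0000 theta=-0.5000
After 1 (propagate distance d=39): x=-18.5000 theta=-0.5000
After 2 (thin lens f=46): x=-18.5000 theta=-9/92 (≈-0.0978)
After 3 (propagate distance d=30): x=-493/23 (≈-21.4348) theta=-9/92 (≈-0.0978)
After 4 (thin lens f=42): x=-493/23 (≈-21.4348) theta=797/1932 (≈0.4125)
After 5 (propagate distance d=9): x=-11413/644 (≈-17.7220) theta=797/1932 (≈0.4125)
Rounded to 4 decimal places: x = -17.7220, theta = 0.4125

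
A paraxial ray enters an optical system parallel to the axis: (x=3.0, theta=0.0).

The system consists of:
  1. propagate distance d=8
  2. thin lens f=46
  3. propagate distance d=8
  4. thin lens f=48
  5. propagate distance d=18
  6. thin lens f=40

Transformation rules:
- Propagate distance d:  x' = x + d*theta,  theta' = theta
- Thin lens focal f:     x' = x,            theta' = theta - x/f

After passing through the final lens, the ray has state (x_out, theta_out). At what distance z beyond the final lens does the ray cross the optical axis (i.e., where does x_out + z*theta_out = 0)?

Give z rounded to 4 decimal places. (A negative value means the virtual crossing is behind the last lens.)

Initial: x=3.0000 theta=0.0000
After 1 (propagate distance d=8): x=3.0000 theta=0.0000
After 2 (thin lens f=46): x=3.0000 theta=-3/46 (≈-0.0652)
After 3 (propagate distance d=8): x=57/23 (≈2.4783) theta=-3/46 (≈-0.0652)
After 4 (thin lens f=48): x=57/23 (≈2.4783) theta=-43/368 (≈-0.1168)
After 5 (propagate distance d=18): x=0.3750 theta=-43/368 (≈-0.1168)
After 6 (thin lens f=40): x=0.3750 theta=-929/7360 (≈-0.1262)
z_focus = -x_out/theta_out = -(0.3750)/(-929/7360) = 2760/929 ≈ 2.9709
Rounded to 4 decimal places: z = 2.9709

Answer: 2.9709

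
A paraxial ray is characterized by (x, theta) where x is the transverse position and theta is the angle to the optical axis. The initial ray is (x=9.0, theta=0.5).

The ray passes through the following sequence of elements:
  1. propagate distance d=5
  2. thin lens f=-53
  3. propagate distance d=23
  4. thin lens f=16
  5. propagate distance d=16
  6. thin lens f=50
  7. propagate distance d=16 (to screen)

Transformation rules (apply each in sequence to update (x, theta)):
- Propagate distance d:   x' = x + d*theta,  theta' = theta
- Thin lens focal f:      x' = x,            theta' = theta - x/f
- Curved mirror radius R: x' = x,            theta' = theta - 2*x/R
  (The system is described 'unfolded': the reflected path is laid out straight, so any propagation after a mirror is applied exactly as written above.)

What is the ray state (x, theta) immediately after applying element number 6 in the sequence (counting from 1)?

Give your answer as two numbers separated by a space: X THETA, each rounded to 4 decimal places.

Answer: 11.4717 -1.2619

Derivation:
Initial: x=9.0000 theta=0.5000
After 1 (propagate distance d=5): x=11.5000 theta=0.5000
After 2 (thin lens f=-53): x=11.5000 theta=38/53 (≈0.7170)
After 3 (propagate distance d=23): x=2967/106 (≈27.9906) theta=38/53 (≈0.7170)
After 4 (thin lens f=16): x=2967/106 (≈27.9906) theta=-1751/1696 (≈-1.0324)
After 5 (propagate distance d=16): x=608/53 (≈11.4717) theta=-1751/1696 (≈-1.0324)
After 6 (thin lens f=50): x=608/53 (≈11.4717) theta=-53503/42400 (≈-1.2619)
Rounded to 4 decimal places: x = 11.4717, theta = -1.2619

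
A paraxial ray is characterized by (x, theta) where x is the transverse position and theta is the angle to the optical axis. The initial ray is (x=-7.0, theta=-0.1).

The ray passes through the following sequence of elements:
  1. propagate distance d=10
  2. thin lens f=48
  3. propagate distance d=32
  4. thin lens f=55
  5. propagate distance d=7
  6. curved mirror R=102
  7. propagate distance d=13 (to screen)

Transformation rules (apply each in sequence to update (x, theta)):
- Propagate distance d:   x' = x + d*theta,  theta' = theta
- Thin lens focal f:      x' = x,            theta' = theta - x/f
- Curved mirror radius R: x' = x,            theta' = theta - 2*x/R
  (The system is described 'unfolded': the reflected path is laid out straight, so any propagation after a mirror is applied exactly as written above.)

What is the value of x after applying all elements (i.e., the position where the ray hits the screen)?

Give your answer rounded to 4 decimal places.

Initial: x=-7.0000 theta=-0.1000
After 1 (propagate distance d=10): x=-8.0000 theta=-0.1000
After 2 (thin lens f=48): x=-8.0000 theta=1/15 (≈0.0667)
After 3 (propagate distance d=32): x=-88/15 (≈-5.8667) theta=1/15 (≈0.0667)
After 4 (thin lens f=55): x=-88/15 (≈-5.8667) theta=13/75 (≈0.1733)
After 5 (propagate distance d=7): x=-349/75 (≈-4.6533) theta=13/75 (≈0.1733)
After 6 (curved mirror R=102): x=-349/75 (≈-4.6533) theta=1012/3825 (≈0.2646)
After 7 (propagate distance d=13 (to screen)): x=-4643/3825 (≈-1.2139) theta=1012/3825 (≈0.2646)
Rounded to 4 decimal places: x = -1.2139

Answer: -1.2139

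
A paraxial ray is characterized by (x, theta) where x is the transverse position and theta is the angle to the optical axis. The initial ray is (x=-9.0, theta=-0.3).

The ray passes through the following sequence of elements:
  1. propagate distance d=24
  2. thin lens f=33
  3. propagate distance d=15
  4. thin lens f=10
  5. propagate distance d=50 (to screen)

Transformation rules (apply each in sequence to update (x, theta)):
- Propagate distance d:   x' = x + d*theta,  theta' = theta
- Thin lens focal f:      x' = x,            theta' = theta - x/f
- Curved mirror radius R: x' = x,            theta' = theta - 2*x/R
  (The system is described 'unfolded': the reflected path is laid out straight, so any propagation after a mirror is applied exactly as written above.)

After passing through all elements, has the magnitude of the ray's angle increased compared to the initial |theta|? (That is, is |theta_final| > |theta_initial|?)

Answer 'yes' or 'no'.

Answer: yes

Derivation:
Initial: x=-9.0000 theta=-0.3000
After 1 (propagate distance d=24): x=-16.2000 theta=-0.3000
After 2 (thin lens f=33): x=-16.2000 theta=21/110 (≈0.1909)
After 3 (propagate distance d=15): x=-1467/110 (≈-13.3364) theta=21/110 (≈0.1909)
After 4 (thin lens f=10): x=-1467/110 (≈-13.3364) theta=1677/1100 (≈1.5245)
After 5 (propagate distance d=50 (to screen)): x=3459/55 (≈62.8909) theta=1677/1100 (≈1.5245)
|theta_initial|=0.3000 |theta_final|=1677/1100 (≈1.5245) -> increased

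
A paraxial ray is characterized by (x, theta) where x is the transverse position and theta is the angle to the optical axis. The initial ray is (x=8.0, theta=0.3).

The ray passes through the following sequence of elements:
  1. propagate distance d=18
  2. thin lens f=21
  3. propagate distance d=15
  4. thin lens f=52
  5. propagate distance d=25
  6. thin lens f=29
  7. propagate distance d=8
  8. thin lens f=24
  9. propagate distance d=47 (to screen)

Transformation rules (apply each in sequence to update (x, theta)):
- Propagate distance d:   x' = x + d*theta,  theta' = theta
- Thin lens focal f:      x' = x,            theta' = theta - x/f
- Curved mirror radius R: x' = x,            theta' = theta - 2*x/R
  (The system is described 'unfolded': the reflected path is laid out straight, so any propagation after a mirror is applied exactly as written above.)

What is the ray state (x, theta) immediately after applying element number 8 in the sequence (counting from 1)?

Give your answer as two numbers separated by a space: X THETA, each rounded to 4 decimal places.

Answer: -6.9753 -0.0653

Derivation:
Initial: x=8.0000 theta=0.3000
After 1 (propagate distance d=18): x=13.4000 theta=0.3000
After 2 (thin lens f=21): x=13.4000 theta=-71/210 (≈-0.3381)
After 3 (propagate distance d=15): x=583/70 (≈8.3286) theta=-71/210 (≈-0.3381)
After 4 (thin lens f=52): x=583/70 (≈8.3286) theta=-5441/10920 (≈-0.4983)
After 5 (propagate distance d=25): x=-45077/10920 (≈-4.1279) theta=-5441/10920 (≈-0.4983)
After 6 (thin lens f=29): x=-45077/10920 (≈-4.1279) theta=-14089/39585 (≈-0.3559)
After 7 (propagate distance d=8): x=-2208929/316680 (≈-6.9753) theta=-14089/39585 (≈-0.3559)
After 8 (thin lens f=24): x=-2208929/316680 (≈-6.9753) theta=-496159/7600320 (≈-0.0653)
Rounded to 4 decimal places: x = -6.9753, theta = -0.0653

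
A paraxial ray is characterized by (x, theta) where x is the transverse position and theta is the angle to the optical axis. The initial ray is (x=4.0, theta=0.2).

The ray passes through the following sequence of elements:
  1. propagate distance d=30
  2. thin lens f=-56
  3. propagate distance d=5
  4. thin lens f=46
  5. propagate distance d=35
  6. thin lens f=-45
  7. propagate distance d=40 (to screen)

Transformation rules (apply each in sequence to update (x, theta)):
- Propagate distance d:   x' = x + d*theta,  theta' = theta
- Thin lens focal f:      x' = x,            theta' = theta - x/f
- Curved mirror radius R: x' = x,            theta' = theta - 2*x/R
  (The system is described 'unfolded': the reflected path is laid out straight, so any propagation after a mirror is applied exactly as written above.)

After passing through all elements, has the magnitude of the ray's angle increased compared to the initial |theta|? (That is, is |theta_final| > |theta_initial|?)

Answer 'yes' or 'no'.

Answer: yes

Derivation:
Initial: x=4.0000 theta=0.2000
After 1 (propagate distance d=30): x=10.0000 theta=0.2000
After 2 (thin lens f=-56): x=10.0000 theta=53/140 (≈0.3786)
After 3 (propagate distance d=5): x=333/28 (≈11.8929) theta=53/140 (≈0.3786)
After 4 (thin lens f=46): x=333/28 (≈11.8929) theta=773/6440 (≈0.1200)
After 5 (propagate distance d=35): x=20729/1288 (≈16.0939) theta=773/6440 (≈0.1200)
After 6 (thin lens f=-45): x=20729/1288 (≈16.0939) theta=13843/28980 (≈0.4777)
After 7 (propagate distance d=40 (to screen)): x=408049/11592 (≈35.2009) theta=13843/28980 (≈0.4777)
|theta_initial|=0.2000 |theta_final|=13843/28980 (≈0.4777) -> increased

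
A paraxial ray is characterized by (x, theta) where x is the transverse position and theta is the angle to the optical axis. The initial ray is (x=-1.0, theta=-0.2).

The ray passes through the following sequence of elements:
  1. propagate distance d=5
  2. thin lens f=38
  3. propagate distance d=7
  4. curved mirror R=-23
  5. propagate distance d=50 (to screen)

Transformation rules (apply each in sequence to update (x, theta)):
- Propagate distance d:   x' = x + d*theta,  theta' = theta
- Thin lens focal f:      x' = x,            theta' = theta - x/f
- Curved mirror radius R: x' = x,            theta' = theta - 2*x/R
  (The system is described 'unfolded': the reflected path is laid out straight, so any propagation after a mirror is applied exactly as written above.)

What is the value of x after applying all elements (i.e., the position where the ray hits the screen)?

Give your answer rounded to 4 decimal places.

Initial: x=-1.0000 theta=-0.2000
After 1 (propagate distance d=5): x=-2.0000 theta=-0.2000
After 2 (thin lens f=38): x=-2.0000 theta=-14/95 (≈-0.1474)
After 3 (propagate distance d=7): x=-288/95 (≈-3.0316) theta=-14/95 (≈-0.1474)
After 4 (curved mirror R=-23): x=-288/95 (≈-3.0316) theta=-898/2185 (≈-0.4110)
After 5 (propagate distance d=50 (to screen)): x=-51524/2185 (≈-23.5808) theta=-898/2185 (≈-0.4110)
Rounded to 4 decimal places: x = -23.5808

Answer: -23.5808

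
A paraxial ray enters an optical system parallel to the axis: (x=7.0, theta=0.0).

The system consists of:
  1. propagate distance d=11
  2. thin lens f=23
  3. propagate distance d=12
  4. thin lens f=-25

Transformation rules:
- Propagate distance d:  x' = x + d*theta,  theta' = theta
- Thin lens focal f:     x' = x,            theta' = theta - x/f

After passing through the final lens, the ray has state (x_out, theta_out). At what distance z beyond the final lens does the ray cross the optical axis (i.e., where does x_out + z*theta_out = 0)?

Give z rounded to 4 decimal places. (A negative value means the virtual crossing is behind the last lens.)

Initial: x=7.0000 theta=0.0000
After 1 (propagate distance d=11): x=7.0000 theta=0.0000
After 2 (thin lens f=23): x=7.0000 theta=-7/23 (≈-0.3043)
After 3 (propagate distance d=12): x=77/23 (≈3.3478) theta=-7/23 (≈-0.3043)
After 4 (thin lens f=-25): x=77/23 (≈3.3478) theta=-98/575 (≈-0.1704)
z_focus = -x_out/theta_out = -(77/23)/(-98/575) = 275/14 ≈ 19.6429
Rounded to 4 decimal places: z = 19.6429

Answer: 19.6429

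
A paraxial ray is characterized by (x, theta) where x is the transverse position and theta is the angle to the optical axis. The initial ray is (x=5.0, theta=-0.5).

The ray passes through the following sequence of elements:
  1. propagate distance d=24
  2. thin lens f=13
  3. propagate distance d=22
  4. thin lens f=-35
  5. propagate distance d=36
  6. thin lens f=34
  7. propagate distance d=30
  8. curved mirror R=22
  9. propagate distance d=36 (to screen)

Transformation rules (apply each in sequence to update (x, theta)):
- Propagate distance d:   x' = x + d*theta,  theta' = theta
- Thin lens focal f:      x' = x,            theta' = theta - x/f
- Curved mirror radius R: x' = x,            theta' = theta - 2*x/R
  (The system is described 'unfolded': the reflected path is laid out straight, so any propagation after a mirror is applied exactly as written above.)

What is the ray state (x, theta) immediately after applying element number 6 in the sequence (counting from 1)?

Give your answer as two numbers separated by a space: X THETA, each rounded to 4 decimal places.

Initial: x=5.0000 theta=-0.5000
After 1 (propagate distance d=24): x=-7.0000 theta=-0.5000
After 2 (thin lens f=13): x=-7.0000 theta=1/26 (≈0.0385)
After 3 (propagate distance d=22): x=-80/13 (≈-6.1538) theta=1/26 (≈0.0385)
After 4 (thin lens f=-35): x=-80/13 (≈-6.1538) theta=-25/182 (≈-0.1374)
After 5 (propagate distance d=36): x=-1010/91 (≈-11.0989) theta=-25/182 (≈-0.1374)
After 6 (thin lens f=34): x=-1010/91 (≈-11.0989) theta=45/238 (≈0.1891)
Rounded to 4 decimal places: x = -11.0989, theta = 0.1891

Answer: -11.0989 0.1891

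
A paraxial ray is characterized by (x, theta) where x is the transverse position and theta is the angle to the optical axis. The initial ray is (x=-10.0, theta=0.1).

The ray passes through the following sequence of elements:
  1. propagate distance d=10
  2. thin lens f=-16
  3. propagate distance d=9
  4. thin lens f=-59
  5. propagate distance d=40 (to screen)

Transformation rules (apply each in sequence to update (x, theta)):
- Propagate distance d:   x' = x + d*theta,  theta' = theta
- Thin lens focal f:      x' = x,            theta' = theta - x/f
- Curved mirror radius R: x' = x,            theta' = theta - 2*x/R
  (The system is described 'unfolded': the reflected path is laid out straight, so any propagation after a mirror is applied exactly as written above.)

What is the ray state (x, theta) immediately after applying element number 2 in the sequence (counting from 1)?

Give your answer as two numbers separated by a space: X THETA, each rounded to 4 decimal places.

Initial: x=-10.0000 theta=0.1000
After 1 (propagate distance d=10): x=-9.0000 theta=0.1000
After 2 (thin lens f=-16): x=-9.0000 theta=-0.4625
Rounded to 4 decimal places: x = -9.0000, theta = -0.4625

Answer: -9.0000 -0.4625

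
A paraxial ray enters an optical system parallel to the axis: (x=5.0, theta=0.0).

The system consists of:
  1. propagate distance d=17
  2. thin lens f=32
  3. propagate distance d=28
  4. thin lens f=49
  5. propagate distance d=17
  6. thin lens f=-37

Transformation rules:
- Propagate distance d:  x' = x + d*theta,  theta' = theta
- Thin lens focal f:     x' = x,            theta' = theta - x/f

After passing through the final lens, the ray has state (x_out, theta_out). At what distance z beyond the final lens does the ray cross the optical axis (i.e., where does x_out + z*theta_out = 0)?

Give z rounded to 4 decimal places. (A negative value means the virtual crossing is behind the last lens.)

Initial: x=5.0000 theta=0.0000
After 1 (propagate distance d=17): x=5.0000 theta=0.0000
After 2 (thin lens f=32): x=5.0000 theta=-5/32 (≈-0.1563)
After 3 (propagate distance d=28): x=0.6250 theta=-5/32 (≈-0.1563)
After 4 (thin lens f=49): x=0.6250 theta=-265/1568 (≈-0.1690)
After 5 (propagate distance d=17): x=-3525/1568 (≈-2.2481) theta=-265/1568 (≈-0.1690)
After 6 (thin lens f=-37): x=-3525/1568 (≈-2.2481) theta=-6665/29008 (≈-0.2298)
z_focus = -x_out/theta_out = -(-3525/1568)/(-6665/29008) = -26085/2666 ≈ -9.7843
Rounded to 4 decimal places: z = -9.7843

Answer: -9.7843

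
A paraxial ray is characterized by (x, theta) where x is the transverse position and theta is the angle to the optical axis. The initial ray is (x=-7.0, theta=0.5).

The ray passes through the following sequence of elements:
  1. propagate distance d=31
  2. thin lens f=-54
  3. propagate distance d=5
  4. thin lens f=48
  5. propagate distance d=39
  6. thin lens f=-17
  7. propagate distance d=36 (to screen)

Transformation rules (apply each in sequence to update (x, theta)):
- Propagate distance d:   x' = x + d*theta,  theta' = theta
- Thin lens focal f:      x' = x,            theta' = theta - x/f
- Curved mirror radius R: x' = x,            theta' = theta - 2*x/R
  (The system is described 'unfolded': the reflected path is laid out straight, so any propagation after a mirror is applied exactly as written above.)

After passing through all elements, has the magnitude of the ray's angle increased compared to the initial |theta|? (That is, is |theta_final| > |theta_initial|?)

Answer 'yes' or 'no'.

Initial: x=-7.0000 theta=0.5000
After 1 (propagate distance d=31): x=8.5000 theta=0.5000
After 2 (thin lens f=-54): x=8.5000 theta=71/108 (≈0.6574)
After 3 (propagate distance d=5): x=1273/108 (≈11.7870) theta=71/108 (≈0.6574)
After 4 (thin lens f=48): x=1273/108 (≈11.7870) theta=2135/5184 (≈0.4118)
After 5 (propagate distance d=39): x=5347/192 (≈27.8490) theta=2135/5184 (≈0.4118)
After 6 (thin lens f=-17): x=5347/192 (≈27.8490) theta=22583/11016 (≈2.0500)
After 7 (propagate distance d=36 (to screen)): x=995353/9792 (≈101.6496) theta=22583/11016 (≈2.0500)
|theta_initial|=0.5000 |theta_final|=22583/11016 (≈2.0500) -> increased

Answer: yes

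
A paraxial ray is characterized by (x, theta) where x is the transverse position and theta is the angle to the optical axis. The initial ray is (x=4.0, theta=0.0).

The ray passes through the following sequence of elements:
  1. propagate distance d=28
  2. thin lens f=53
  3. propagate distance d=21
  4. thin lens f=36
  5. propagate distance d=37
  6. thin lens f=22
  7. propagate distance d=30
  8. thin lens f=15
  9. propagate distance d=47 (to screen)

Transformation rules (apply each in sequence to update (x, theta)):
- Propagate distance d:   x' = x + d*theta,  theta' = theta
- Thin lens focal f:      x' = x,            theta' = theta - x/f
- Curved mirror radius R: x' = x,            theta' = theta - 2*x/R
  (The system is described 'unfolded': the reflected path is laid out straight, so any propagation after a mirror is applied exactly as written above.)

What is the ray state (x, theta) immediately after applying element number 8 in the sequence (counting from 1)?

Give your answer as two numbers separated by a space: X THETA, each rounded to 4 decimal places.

Answer: -3.2369 0.2032

Derivation:
Initial: x=4.0000 theta=0.0000
After 1 (propagate distance d=28): x=4.0000 theta=0.0000
After 2 (thin lens f=53): x=4.0000 theta=-4/53 (≈-0.0755)
After 3 (propagate distance d=21): x=128/53 (≈2.4151) theta=-4/53 (≈-0.0755)
After 4 (thin lens f=36): x=128/53 (≈2.4151) theta=-68/477 (≈-0.1426)
After 5 (propagate distance d=37): x=-1364/477 (≈-2.8595) theta=-68/477 (≈-0.1426)
After 6 (thin lens f=22): x=-1364/477 (≈-2.8595) theta=-2/159 (≈-0.0126)
After 7 (propagate distance d=30): x=-1544/477 (≈-3.2369) theta=-2/159 (≈-0.0126)
After 8 (thin lens f=15): x=-1544/477 (≈-3.2369) theta=1454/7155 (≈0.2032)
Rounded to 4 decimal places: x = -3.2369, theta = 0.2032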